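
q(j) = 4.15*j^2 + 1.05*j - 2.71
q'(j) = 8.3*j + 1.05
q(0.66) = -0.21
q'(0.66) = 6.53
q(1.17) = 4.20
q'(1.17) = 10.76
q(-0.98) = 0.25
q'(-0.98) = -7.08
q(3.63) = 55.79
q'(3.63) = 31.18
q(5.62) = 134.27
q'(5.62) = 47.70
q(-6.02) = 141.37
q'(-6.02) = -48.92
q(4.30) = 78.54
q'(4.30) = 36.74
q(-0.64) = -1.68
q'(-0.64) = -4.26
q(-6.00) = 140.39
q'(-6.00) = -48.75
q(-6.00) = 140.39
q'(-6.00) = -48.75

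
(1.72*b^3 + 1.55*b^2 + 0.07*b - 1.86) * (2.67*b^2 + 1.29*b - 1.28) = 4.5924*b^5 + 6.3573*b^4 - 0.0151999999999999*b^3 - 6.8599*b^2 - 2.489*b + 2.3808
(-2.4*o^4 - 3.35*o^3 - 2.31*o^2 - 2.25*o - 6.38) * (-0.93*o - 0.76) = 2.232*o^5 + 4.9395*o^4 + 4.6943*o^3 + 3.8481*o^2 + 7.6434*o + 4.8488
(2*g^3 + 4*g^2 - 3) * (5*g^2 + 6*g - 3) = 10*g^5 + 32*g^4 + 18*g^3 - 27*g^2 - 18*g + 9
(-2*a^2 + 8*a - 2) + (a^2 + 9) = -a^2 + 8*a + 7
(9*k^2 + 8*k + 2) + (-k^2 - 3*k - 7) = 8*k^2 + 5*k - 5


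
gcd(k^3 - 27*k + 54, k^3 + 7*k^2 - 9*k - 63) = k - 3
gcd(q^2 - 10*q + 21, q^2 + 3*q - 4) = 1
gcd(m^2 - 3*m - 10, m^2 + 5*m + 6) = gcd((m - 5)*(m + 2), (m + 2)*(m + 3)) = m + 2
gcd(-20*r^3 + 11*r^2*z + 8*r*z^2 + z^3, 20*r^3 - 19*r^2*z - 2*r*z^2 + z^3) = -4*r^2 + 3*r*z + z^2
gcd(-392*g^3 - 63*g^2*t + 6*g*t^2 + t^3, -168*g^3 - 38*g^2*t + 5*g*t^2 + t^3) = 7*g + t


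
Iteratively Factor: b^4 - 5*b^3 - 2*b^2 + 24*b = (b + 2)*(b^3 - 7*b^2 + 12*b) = (b - 4)*(b + 2)*(b^2 - 3*b) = (b - 4)*(b - 3)*(b + 2)*(b)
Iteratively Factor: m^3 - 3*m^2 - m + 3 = (m + 1)*(m^2 - 4*m + 3) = (m - 3)*(m + 1)*(m - 1)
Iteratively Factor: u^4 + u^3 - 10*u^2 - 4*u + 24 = (u - 2)*(u^3 + 3*u^2 - 4*u - 12) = (u - 2)*(u + 2)*(u^2 + u - 6) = (u - 2)^2*(u + 2)*(u + 3)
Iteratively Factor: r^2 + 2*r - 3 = (r + 3)*(r - 1)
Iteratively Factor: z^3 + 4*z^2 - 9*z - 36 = (z + 3)*(z^2 + z - 12) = (z + 3)*(z + 4)*(z - 3)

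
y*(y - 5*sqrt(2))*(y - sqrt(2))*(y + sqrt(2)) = y^4 - 5*sqrt(2)*y^3 - 2*y^2 + 10*sqrt(2)*y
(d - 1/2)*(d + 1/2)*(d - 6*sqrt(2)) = d^3 - 6*sqrt(2)*d^2 - d/4 + 3*sqrt(2)/2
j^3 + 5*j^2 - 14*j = j*(j - 2)*(j + 7)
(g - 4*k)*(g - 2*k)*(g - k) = g^3 - 7*g^2*k + 14*g*k^2 - 8*k^3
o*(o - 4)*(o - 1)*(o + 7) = o^4 + 2*o^3 - 31*o^2 + 28*o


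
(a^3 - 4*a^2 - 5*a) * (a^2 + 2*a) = a^5 - 2*a^4 - 13*a^3 - 10*a^2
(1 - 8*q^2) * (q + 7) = -8*q^3 - 56*q^2 + q + 7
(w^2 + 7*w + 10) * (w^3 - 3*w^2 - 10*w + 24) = w^5 + 4*w^4 - 21*w^3 - 76*w^2 + 68*w + 240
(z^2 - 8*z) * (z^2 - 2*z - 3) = z^4 - 10*z^3 + 13*z^2 + 24*z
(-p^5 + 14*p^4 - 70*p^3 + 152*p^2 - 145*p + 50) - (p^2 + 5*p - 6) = -p^5 + 14*p^4 - 70*p^3 + 151*p^2 - 150*p + 56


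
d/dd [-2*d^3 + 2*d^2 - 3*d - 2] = -6*d^2 + 4*d - 3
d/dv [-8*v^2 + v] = 1 - 16*v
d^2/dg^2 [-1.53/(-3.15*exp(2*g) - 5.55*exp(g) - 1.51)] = (1.53*(6.3*exp(g) + 5.55)*(12.6*exp(g) + 11.1)*exp(g) - (19.278*exp(g) + 8.4915)*(3.15*exp(2*g) + 5.55*exp(g) + 1.51))*exp(g)/(3.15*exp(2*g) + 5.55*exp(g) + 1.51)^3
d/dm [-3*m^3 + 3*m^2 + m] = -9*m^2 + 6*m + 1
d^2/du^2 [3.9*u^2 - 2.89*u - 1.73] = 7.80000000000000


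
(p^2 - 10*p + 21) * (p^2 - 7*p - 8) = p^4 - 17*p^3 + 83*p^2 - 67*p - 168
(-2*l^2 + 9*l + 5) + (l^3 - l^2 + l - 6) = l^3 - 3*l^2 + 10*l - 1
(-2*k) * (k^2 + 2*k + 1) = -2*k^3 - 4*k^2 - 2*k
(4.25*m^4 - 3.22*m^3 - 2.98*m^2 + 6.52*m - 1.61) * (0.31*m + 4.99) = 1.3175*m^5 + 20.2093*m^4 - 16.9916*m^3 - 12.849*m^2 + 32.0357*m - 8.0339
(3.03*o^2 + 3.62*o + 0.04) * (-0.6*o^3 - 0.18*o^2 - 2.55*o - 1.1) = -1.818*o^5 - 2.7174*o^4 - 8.4021*o^3 - 12.5712*o^2 - 4.084*o - 0.044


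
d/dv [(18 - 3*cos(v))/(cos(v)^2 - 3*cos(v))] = 3*(-sin(v) - 18*sin(v)/cos(v)^2 + 12*tan(v))/(cos(v) - 3)^2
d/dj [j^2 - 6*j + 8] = 2*j - 6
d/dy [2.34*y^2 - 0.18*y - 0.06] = 4.68*y - 0.18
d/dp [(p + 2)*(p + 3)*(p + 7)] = 3*p^2 + 24*p + 41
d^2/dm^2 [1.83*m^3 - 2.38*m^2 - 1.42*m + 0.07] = 10.98*m - 4.76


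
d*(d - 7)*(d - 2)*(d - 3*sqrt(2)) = d^4 - 9*d^3 - 3*sqrt(2)*d^3 + 14*d^2 + 27*sqrt(2)*d^2 - 42*sqrt(2)*d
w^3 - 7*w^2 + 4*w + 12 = (w - 6)*(w - 2)*(w + 1)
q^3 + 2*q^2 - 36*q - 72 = (q - 6)*(q + 2)*(q + 6)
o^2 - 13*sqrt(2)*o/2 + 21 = (o - 7*sqrt(2)/2)*(o - 3*sqrt(2))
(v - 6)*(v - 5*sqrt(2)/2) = v^2 - 6*v - 5*sqrt(2)*v/2 + 15*sqrt(2)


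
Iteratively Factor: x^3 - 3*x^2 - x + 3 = (x - 1)*(x^2 - 2*x - 3) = (x - 3)*(x - 1)*(x + 1)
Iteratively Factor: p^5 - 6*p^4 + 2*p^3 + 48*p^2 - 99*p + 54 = (p - 3)*(p^4 - 3*p^3 - 7*p^2 + 27*p - 18) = (p - 3)*(p - 2)*(p^3 - p^2 - 9*p + 9) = (p - 3)^2*(p - 2)*(p^2 + 2*p - 3) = (p - 3)^2*(p - 2)*(p - 1)*(p + 3)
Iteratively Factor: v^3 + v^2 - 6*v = (v)*(v^2 + v - 6) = v*(v - 2)*(v + 3)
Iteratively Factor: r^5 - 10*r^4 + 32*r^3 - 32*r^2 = (r - 2)*(r^4 - 8*r^3 + 16*r^2) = (r - 4)*(r - 2)*(r^3 - 4*r^2) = r*(r - 4)*(r - 2)*(r^2 - 4*r) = r^2*(r - 4)*(r - 2)*(r - 4)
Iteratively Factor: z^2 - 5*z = (z - 5)*(z)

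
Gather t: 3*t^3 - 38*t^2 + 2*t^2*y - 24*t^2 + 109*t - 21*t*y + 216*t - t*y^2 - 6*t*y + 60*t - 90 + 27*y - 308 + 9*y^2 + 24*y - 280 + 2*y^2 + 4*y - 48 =3*t^3 + t^2*(2*y - 62) + t*(-y^2 - 27*y + 385) + 11*y^2 + 55*y - 726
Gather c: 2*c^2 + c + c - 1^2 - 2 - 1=2*c^2 + 2*c - 4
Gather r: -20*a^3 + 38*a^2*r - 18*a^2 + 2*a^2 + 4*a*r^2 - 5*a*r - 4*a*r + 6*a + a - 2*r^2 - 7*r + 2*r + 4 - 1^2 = -20*a^3 - 16*a^2 + 7*a + r^2*(4*a - 2) + r*(38*a^2 - 9*a - 5) + 3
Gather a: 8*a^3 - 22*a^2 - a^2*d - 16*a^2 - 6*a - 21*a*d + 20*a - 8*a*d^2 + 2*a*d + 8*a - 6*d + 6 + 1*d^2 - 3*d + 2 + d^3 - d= 8*a^3 + a^2*(-d - 38) + a*(-8*d^2 - 19*d + 22) + d^3 + d^2 - 10*d + 8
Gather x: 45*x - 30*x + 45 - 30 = 15*x + 15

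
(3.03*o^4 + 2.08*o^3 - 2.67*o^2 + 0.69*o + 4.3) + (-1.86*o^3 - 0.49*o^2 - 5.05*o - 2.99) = 3.03*o^4 + 0.22*o^3 - 3.16*o^2 - 4.36*o + 1.31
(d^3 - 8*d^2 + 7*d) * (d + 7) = d^4 - d^3 - 49*d^2 + 49*d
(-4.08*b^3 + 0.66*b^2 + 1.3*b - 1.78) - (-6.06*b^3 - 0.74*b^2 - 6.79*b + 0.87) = 1.98*b^3 + 1.4*b^2 + 8.09*b - 2.65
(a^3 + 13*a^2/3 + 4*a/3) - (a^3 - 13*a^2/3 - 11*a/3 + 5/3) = 26*a^2/3 + 5*a - 5/3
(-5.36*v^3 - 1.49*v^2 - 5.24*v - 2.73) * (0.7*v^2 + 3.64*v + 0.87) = -3.752*v^5 - 20.5534*v^4 - 13.7548*v^3 - 22.2809*v^2 - 14.496*v - 2.3751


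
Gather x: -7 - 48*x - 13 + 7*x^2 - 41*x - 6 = 7*x^2 - 89*x - 26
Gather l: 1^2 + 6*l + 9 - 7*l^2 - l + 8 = -7*l^2 + 5*l + 18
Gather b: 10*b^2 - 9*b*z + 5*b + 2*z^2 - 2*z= 10*b^2 + b*(5 - 9*z) + 2*z^2 - 2*z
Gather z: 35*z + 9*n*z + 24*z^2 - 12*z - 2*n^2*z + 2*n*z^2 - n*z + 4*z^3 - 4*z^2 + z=4*z^3 + z^2*(2*n + 20) + z*(-2*n^2 + 8*n + 24)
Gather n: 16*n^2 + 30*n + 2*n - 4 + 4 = 16*n^2 + 32*n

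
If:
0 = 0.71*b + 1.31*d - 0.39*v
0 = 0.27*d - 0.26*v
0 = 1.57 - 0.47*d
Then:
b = -4.26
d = 3.34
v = 3.47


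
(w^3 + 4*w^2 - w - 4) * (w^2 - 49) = w^5 + 4*w^4 - 50*w^3 - 200*w^2 + 49*w + 196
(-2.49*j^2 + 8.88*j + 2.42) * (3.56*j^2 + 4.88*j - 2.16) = -8.8644*j^4 + 19.4616*j^3 + 57.328*j^2 - 7.3712*j - 5.2272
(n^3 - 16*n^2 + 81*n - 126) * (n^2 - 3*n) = n^5 - 19*n^4 + 129*n^3 - 369*n^2 + 378*n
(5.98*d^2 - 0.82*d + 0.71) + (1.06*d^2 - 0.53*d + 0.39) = 7.04*d^2 - 1.35*d + 1.1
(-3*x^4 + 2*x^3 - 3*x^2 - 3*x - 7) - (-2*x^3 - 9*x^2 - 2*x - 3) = -3*x^4 + 4*x^3 + 6*x^2 - x - 4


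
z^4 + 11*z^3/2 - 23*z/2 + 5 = (z - 1)*(z - 1/2)*(z + 2)*(z + 5)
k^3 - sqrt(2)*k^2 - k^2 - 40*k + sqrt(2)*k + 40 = (k - 1)*(k - 5*sqrt(2))*(k + 4*sqrt(2))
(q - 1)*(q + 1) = q^2 - 1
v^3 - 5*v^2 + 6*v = v*(v - 3)*(v - 2)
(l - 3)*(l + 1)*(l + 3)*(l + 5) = l^4 + 6*l^3 - 4*l^2 - 54*l - 45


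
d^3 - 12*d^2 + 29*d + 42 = (d - 7)*(d - 6)*(d + 1)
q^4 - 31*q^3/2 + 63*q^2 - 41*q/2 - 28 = (q - 8)*(q - 7)*(q - 1)*(q + 1/2)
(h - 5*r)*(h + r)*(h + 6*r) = h^3 + 2*h^2*r - 29*h*r^2 - 30*r^3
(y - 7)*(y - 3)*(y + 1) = y^3 - 9*y^2 + 11*y + 21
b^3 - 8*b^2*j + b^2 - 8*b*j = b*(b + 1)*(b - 8*j)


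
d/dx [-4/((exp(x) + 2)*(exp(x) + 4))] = 8*(exp(x) + 3)*exp(x)/((exp(x) + 2)^2*(exp(x) + 4)^2)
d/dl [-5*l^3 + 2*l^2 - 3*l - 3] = -15*l^2 + 4*l - 3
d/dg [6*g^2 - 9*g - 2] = 12*g - 9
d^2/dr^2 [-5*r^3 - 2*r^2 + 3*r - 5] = -30*r - 4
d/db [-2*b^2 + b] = 1 - 4*b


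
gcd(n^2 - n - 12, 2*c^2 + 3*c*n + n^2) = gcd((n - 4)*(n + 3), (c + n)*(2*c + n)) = 1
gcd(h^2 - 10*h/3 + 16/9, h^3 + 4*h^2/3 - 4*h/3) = h - 2/3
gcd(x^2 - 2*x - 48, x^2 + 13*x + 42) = x + 6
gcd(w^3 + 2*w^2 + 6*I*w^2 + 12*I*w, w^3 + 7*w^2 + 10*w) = w^2 + 2*w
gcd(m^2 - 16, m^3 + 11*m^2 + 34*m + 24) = m + 4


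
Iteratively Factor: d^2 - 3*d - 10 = (d + 2)*(d - 5)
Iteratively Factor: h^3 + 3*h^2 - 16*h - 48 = (h + 4)*(h^2 - h - 12) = (h - 4)*(h + 4)*(h + 3)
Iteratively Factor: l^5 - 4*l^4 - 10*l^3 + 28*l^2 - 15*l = (l - 5)*(l^4 + l^3 - 5*l^2 + 3*l) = l*(l - 5)*(l^3 + l^2 - 5*l + 3) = l*(l - 5)*(l - 1)*(l^2 + 2*l - 3) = l*(l - 5)*(l - 1)^2*(l + 3)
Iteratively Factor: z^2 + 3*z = (z)*(z + 3)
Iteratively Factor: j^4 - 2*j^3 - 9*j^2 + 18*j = (j - 2)*(j^3 - 9*j) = (j - 2)*(j + 3)*(j^2 - 3*j) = (j - 3)*(j - 2)*(j + 3)*(j)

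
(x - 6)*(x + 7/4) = x^2 - 17*x/4 - 21/2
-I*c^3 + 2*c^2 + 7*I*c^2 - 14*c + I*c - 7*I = (c - 7)*(c + I)*(-I*c + 1)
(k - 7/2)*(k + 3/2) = k^2 - 2*k - 21/4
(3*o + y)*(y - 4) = 3*o*y - 12*o + y^2 - 4*y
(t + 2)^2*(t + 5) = t^3 + 9*t^2 + 24*t + 20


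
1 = 1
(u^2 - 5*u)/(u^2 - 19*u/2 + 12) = 2*u*(u - 5)/(2*u^2 - 19*u + 24)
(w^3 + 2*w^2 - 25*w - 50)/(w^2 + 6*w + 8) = (w^2 - 25)/(w + 4)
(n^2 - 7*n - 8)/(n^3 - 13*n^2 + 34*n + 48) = 1/(n - 6)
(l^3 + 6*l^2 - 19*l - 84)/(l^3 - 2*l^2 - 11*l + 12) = (l + 7)/(l - 1)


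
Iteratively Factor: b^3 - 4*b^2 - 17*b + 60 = (b + 4)*(b^2 - 8*b + 15) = (b - 3)*(b + 4)*(b - 5)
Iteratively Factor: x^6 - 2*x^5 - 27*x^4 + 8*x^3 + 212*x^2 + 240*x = (x + 3)*(x^5 - 5*x^4 - 12*x^3 + 44*x^2 + 80*x) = (x - 4)*(x + 3)*(x^4 - x^3 - 16*x^2 - 20*x) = x*(x - 4)*(x + 3)*(x^3 - x^2 - 16*x - 20) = x*(x - 4)*(x + 2)*(x + 3)*(x^2 - 3*x - 10) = x*(x - 5)*(x - 4)*(x + 2)*(x + 3)*(x + 2)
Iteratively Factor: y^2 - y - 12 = (y + 3)*(y - 4)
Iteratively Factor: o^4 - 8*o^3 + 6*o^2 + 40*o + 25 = (o + 1)*(o^3 - 9*o^2 + 15*o + 25) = (o + 1)^2*(o^2 - 10*o + 25) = (o - 5)*(o + 1)^2*(o - 5)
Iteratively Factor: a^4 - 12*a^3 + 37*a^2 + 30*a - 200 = (a - 4)*(a^3 - 8*a^2 + 5*a + 50) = (a - 5)*(a - 4)*(a^2 - 3*a - 10) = (a - 5)^2*(a - 4)*(a + 2)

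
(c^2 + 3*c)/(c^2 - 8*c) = (c + 3)/(c - 8)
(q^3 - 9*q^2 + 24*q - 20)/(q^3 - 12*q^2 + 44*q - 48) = (q^2 - 7*q + 10)/(q^2 - 10*q + 24)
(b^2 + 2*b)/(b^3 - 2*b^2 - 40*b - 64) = b/(b^2 - 4*b - 32)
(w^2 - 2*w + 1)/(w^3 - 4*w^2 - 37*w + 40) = (w - 1)/(w^2 - 3*w - 40)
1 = 1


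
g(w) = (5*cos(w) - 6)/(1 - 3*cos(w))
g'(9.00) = 0.38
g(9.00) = -2.83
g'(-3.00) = -0.12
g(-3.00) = -2.76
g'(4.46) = -4.11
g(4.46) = -4.14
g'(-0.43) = -1.82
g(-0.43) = 0.84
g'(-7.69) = -49.26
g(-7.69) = -10.16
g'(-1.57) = -13.06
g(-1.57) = -6.01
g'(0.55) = 2.80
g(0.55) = 1.12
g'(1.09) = 76.78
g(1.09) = 9.52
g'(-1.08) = -66.90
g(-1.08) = 8.80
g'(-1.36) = -91.72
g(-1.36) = -13.31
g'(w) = -5*sin(w)/(1 - 3*cos(w)) - 3*(5*cos(w) - 6)*sin(w)/(1 - 3*cos(w))^2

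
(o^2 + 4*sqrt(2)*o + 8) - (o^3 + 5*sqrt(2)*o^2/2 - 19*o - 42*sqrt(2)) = -o^3 - 5*sqrt(2)*o^2/2 + o^2 + 4*sqrt(2)*o + 19*o + 8 + 42*sqrt(2)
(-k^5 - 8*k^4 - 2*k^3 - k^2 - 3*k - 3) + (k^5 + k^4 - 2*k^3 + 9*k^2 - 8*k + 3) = -7*k^4 - 4*k^3 + 8*k^2 - 11*k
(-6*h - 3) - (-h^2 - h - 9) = h^2 - 5*h + 6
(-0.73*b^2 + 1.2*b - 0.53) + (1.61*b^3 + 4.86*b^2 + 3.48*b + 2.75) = 1.61*b^3 + 4.13*b^2 + 4.68*b + 2.22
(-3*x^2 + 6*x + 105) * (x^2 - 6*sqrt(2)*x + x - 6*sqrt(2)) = -3*x^4 + 3*x^3 + 18*sqrt(2)*x^3 - 18*sqrt(2)*x^2 + 111*x^2 - 666*sqrt(2)*x + 105*x - 630*sqrt(2)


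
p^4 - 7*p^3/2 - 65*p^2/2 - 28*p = p*(p - 8)*(p + 1)*(p + 7/2)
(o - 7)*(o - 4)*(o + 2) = o^3 - 9*o^2 + 6*o + 56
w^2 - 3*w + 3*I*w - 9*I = (w - 3)*(w + 3*I)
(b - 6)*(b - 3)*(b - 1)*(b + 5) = b^4 - 5*b^3 - 23*b^2 + 117*b - 90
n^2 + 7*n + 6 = (n + 1)*(n + 6)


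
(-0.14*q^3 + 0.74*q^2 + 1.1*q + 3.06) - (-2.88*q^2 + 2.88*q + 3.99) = -0.14*q^3 + 3.62*q^2 - 1.78*q - 0.93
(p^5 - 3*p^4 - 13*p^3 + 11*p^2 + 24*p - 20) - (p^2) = p^5 - 3*p^4 - 13*p^3 + 10*p^2 + 24*p - 20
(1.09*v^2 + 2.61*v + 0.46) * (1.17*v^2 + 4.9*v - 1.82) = 1.2753*v^4 + 8.3947*v^3 + 11.3434*v^2 - 2.4962*v - 0.8372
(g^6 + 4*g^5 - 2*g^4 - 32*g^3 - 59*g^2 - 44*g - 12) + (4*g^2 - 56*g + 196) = g^6 + 4*g^5 - 2*g^4 - 32*g^3 - 55*g^2 - 100*g + 184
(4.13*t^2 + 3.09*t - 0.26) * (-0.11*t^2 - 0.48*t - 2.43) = -0.4543*t^4 - 2.3223*t^3 - 11.4905*t^2 - 7.3839*t + 0.6318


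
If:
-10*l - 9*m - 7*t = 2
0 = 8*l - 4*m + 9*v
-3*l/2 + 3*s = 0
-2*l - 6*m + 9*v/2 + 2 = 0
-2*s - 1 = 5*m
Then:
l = 7/13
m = -4/13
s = 7/26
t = -60/91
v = -8/13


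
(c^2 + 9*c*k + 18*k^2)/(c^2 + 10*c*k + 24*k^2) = (c + 3*k)/(c + 4*k)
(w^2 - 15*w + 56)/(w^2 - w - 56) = (w - 7)/(w + 7)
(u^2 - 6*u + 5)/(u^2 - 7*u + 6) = (u - 5)/(u - 6)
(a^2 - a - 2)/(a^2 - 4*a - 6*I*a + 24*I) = (a^2 - a - 2)/(a^2 - 4*a - 6*I*a + 24*I)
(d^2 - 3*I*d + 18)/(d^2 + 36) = (d + 3*I)/(d + 6*I)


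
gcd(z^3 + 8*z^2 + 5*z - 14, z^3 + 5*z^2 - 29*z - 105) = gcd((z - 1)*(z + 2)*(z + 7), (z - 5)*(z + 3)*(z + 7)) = z + 7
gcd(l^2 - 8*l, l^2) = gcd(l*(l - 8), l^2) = l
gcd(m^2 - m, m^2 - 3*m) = m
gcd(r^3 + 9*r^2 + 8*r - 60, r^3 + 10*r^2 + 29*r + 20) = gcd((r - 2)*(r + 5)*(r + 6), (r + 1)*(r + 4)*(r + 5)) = r + 5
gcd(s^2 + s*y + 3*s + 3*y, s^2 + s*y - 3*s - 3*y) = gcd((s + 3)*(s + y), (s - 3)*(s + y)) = s + y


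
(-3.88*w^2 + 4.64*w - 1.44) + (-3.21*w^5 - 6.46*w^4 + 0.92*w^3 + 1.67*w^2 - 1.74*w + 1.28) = -3.21*w^5 - 6.46*w^4 + 0.92*w^3 - 2.21*w^2 + 2.9*w - 0.16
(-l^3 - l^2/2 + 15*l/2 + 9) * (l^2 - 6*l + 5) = -l^5 + 11*l^4/2 + 11*l^3/2 - 77*l^2/2 - 33*l/2 + 45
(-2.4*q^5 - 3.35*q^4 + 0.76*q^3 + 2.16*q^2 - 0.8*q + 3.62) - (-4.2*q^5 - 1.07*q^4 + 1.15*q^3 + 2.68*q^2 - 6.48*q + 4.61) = 1.8*q^5 - 2.28*q^4 - 0.39*q^3 - 0.52*q^2 + 5.68*q - 0.99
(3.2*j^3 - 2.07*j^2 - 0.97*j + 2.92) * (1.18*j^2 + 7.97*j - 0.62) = 3.776*j^5 + 23.0614*j^4 - 19.6265*j^3 - 3.0019*j^2 + 23.8738*j - 1.8104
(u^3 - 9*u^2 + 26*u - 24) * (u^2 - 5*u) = u^5 - 14*u^4 + 71*u^3 - 154*u^2 + 120*u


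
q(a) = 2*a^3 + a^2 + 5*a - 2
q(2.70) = 58.16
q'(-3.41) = 67.95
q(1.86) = 23.63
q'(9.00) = 509.00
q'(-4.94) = 141.54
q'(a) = 6*a^2 + 2*a + 5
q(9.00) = 1582.00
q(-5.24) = -288.50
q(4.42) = 212.34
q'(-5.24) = 159.27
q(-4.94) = -243.40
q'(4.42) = 131.06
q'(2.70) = 54.14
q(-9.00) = -1424.00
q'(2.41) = 44.67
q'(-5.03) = 146.75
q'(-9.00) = 473.00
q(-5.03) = -256.38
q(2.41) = 43.85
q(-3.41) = -86.73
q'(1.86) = 29.48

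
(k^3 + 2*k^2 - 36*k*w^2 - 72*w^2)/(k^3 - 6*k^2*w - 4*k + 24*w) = (k + 6*w)/(k - 2)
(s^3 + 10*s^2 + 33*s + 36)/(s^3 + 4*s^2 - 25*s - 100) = (s^2 + 6*s + 9)/(s^2 - 25)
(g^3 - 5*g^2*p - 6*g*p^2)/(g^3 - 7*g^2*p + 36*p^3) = g*(-g - p)/(-g^2 + g*p + 6*p^2)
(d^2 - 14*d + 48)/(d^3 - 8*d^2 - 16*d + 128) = (d - 6)/(d^2 - 16)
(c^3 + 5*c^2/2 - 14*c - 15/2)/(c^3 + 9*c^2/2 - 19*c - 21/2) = (c + 5)/(c + 7)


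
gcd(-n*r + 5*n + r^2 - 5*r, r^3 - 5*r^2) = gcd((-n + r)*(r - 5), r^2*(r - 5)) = r - 5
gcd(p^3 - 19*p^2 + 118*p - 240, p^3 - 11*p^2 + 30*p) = p^2 - 11*p + 30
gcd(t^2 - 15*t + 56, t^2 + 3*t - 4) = 1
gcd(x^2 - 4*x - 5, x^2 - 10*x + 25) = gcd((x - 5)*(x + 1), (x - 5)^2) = x - 5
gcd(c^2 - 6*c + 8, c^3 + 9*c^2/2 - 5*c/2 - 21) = c - 2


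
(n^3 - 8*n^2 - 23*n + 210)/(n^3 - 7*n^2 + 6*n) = (n^2 - 2*n - 35)/(n*(n - 1))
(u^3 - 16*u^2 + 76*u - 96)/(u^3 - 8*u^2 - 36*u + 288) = (u - 2)/(u + 6)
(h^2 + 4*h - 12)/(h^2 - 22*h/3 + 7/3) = 3*(h^2 + 4*h - 12)/(3*h^2 - 22*h + 7)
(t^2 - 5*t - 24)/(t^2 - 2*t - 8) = (-t^2 + 5*t + 24)/(-t^2 + 2*t + 8)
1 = 1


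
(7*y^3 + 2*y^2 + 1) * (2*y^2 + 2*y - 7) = 14*y^5 + 18*y^4 - 45*y^3 - 12*y^2 + 2*y - 7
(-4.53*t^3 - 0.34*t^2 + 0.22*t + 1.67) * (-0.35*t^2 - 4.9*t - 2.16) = 1.5855*t^5 + 22.316*t^4 + 11.3738*t^3 - 0.9281*t^2 - 8.6582*t - 3.6072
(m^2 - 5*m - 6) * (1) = m^2 - 5*m - 6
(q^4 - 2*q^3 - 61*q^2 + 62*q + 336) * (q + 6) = q^5 + 4*q^4 - 73*q^3 - 304*q^2 + 708*q + 2016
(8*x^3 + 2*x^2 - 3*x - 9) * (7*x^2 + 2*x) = 56*x^5 + 30*x^4 - 17*x^3 - 69*x^2 - 18*x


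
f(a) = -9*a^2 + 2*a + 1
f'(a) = 2 - 18*a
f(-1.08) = -11.66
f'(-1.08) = 21.44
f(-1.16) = -13.43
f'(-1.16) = 22.88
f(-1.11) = -12.31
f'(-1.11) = 21.98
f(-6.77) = -425.04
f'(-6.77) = 123.86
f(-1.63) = -26.17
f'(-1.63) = 31.34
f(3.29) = -89.84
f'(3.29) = -57.22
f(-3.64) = -125.53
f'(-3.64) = 67.52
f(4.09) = -141.37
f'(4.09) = -71.62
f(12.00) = -1271.00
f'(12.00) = -214.00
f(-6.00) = -335.00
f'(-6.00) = 110.00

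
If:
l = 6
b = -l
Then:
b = -6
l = 6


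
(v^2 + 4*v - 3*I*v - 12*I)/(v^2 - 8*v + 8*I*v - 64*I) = (v^2 + v*(4 - 3*I) - 12*I)/(v^2 + 8*v*(-1 + I) - 64*I)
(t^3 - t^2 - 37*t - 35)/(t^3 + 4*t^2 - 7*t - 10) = (t - 7)/(t - 2)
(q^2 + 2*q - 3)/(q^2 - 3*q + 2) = (q + 3)/(q - 2)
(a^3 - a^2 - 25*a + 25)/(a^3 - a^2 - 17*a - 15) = (a^2 + 4*a - 5)/(a^2 + 4*a + 3)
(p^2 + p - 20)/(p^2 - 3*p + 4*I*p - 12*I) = (p^2 + p - 20)/(p^2 + p*(-3 + 4*I) - 12*I)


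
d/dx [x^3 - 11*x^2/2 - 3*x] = 3*x^2 - 11*x - 3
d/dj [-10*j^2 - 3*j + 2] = -20*j - 3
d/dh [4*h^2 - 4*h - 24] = 8*h - 4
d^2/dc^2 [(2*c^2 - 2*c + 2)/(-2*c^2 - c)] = 4*(6*c^3 - 12*c^2 - 6*c - 1)/(c^3*(8*c^3 + 12*c^2 + 6*c + 1))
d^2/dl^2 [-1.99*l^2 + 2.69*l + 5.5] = -3.98000000000000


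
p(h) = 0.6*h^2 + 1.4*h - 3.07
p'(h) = 1.2*h + 1.4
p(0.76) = -1.66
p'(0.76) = 2.31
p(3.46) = 8.96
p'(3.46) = 5.55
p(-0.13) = -3.24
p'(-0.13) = 1.24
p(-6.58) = 13.70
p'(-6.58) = -6.50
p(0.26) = -2.67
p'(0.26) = 1.71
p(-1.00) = -3.87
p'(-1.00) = 0.20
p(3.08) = 6.93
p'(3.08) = 5.10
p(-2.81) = -2.27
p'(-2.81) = -1.97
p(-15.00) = 110.93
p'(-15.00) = -16.60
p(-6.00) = 10.13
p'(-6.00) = -5.80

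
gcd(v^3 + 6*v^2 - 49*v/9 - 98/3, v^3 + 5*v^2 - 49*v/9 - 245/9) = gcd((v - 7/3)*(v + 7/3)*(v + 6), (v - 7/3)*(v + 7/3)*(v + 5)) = v^2 - 49/9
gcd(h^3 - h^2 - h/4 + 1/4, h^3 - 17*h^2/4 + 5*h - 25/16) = h - 1/2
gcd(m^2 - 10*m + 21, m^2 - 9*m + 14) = m - 7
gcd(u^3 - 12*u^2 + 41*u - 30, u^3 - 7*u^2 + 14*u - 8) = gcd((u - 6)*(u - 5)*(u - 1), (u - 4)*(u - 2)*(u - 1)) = u - 1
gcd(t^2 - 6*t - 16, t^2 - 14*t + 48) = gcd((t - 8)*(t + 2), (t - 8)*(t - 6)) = t - 8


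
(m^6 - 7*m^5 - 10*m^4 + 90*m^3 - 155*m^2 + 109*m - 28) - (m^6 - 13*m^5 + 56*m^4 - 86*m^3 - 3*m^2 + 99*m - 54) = 6*m^5 - 66*m^4 + 176*m^3 - 152*m^2 + 10*m + 26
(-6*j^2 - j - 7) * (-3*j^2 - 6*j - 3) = 18*j^4 + 39*j^3 + 45*j^2 + 45*j + 21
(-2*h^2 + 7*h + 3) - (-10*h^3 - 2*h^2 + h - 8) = 10*h^3 + 6*h + 11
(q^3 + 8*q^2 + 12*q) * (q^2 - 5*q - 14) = q^5 + 3*q^4 - 42*q^3 - 172*q^2 - 168*q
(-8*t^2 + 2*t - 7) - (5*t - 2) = -8*t^2 - 3*t - 5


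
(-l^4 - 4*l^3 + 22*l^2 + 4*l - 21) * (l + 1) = -l^5 - 5*l^4 + 18*l^3 + 26*l^2 - 17*l - 21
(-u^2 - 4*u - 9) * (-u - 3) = u^3 + 7*u^2 + 21*u + 27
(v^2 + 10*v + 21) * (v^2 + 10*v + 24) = v^4 + 20*v^3 + 145*v^2 + 450*v + 504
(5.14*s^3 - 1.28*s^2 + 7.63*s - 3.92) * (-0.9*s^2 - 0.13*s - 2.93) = -4.626*s^5 + 0.4838*s^4 - 21.7608*s^3 + 6.2865*s^2 - 21.8463*s + 11.4856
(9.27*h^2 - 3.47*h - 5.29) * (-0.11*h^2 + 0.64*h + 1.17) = -1.0197*h^4 + 6.3145*h^3 + 9.207*h^2 - 7.4455*h - 6.1893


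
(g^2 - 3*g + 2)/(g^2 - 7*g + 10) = (g - 1)/(g - 5)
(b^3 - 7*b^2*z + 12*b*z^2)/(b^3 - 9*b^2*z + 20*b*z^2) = (-b + 3*z)/(-b + 5*z)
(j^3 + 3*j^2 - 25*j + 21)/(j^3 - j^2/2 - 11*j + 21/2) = 2*(j + 7)/(2*j + 7)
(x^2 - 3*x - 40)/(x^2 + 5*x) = (x - 8)/x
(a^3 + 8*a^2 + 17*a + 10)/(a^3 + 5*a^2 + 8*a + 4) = (a + 5)/(a + 2)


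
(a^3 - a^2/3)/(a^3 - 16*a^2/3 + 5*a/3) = a/(a - 5)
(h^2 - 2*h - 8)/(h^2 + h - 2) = (h - 4)/(h - 1)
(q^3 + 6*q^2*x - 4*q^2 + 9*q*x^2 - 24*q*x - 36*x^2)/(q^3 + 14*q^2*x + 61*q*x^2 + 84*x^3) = (q^2 + 3*q*x - 4*q - 12*x)/(q^2 + 11*q*x + 28*x^2)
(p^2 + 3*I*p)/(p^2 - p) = (p + 3*I)/(p - 1)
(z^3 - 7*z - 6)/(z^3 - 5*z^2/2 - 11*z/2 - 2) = 2*(z^2 - z - 6)/(2*z^2 - 7*z - 4)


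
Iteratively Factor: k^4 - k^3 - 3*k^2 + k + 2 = (k + 1)*(k^3 - 2*k^2 - k + 2) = (k - 2)*(k + 1)*(k^2 - 1) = (k - 2)*(k + 1)^2*(k - 1)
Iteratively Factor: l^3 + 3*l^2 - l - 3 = (l + 3)*(l^2 - 1) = (l + 1)*(l + 3)*(l - 1)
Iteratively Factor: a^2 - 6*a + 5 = (a - 5)*(a - 1)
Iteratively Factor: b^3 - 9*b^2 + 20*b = (b - 5)*(b^2 - 4*b) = b*(b - 5)*(b - 4)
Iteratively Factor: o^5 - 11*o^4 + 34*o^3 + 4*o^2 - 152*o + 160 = (o - 2)*(o^4 - 9*o^3 + 16*o^2 + 36*o - 80) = (o - 5)*(o - 2)*(o^3 - 4*o^2 - 4*o + 16) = (o - 5)*(o - 2)*(o + 2)*(o^2 - 6*o + 8) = (o - 5)*(o - 2)^2*(o + 2)*(o - 4)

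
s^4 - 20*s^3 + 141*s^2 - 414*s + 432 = (s - 8)*(s - 6)*(s - 3)^2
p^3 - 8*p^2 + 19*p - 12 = (p - 4)*(p - 3)*(p - 1)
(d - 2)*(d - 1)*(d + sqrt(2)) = d^3 - 3*d^2 + sqrt(2)*d^2 - 3*sqrt(2)*d + 2*d + 2*sqrt(2)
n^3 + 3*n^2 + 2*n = n*(n + 1)*(n + 2)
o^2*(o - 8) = o^3 - 8*o^2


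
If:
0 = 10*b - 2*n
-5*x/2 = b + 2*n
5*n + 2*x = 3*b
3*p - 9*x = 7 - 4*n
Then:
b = 0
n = 0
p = 7/3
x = 0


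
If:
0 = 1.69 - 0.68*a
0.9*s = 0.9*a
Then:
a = 2.49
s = 2.49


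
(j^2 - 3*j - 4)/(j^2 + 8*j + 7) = (j - 4)/(j + 7)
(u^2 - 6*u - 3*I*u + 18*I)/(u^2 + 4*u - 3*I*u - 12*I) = (u - 6)/(u + 4)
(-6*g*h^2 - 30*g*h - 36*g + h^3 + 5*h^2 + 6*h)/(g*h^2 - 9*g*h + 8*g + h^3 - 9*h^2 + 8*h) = (-6*g*h^2 - 30*g*h - 36*g + h^3 + 5*h^2 + 6*h)/(g*h^2 - 9*g*h + 8*g + h^3 - 9*h^2 + 8*h)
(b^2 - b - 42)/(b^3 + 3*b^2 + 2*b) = (b^2 - b - 42)/(b*(b^2 + 3*b + 2))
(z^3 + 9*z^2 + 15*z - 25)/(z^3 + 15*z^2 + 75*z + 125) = (z - 1)/(z + 5)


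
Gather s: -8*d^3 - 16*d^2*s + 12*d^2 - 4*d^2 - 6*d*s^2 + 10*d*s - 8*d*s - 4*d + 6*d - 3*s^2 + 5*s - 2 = -8*d^3 + 8*d^2 + 2*d + s^2*(-6*d - 3) + s*(-16*d^2 + 2*d + 5) - 2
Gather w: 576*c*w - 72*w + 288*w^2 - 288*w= 288*w^2 + w*(576*c - 360)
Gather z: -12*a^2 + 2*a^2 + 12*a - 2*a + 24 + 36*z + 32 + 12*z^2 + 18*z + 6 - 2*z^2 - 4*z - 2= -10*a^2 + 10*a + 10*z^2 + 50*z + 60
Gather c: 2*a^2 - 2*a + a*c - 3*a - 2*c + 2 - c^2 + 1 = 2*a^2 - 5*a - c^2 + c*(a - 2) + 3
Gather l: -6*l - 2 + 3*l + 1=-3*l - 1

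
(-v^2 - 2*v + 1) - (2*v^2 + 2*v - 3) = -3*v^2 - 4*v + 4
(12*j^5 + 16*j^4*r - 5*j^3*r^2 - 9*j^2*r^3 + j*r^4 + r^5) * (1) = 12*j^5 + 16*j^4*r - 5*j^3*r^2 - 9*j^2*r^3 + j*r^4 + r^5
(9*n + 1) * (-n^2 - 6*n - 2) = -9*n^3 - 55*n^2 - 24*n - 2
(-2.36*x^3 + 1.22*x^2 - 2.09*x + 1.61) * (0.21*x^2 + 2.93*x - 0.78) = -0.4956*x^5 - 6.6586*x^4 + 4.9765*x^3 - 6.7372*x^2 + 6.3475*x - 1.2558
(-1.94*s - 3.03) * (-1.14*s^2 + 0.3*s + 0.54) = 2.2116*s^3 + 2.8722*s^2 - 1.9566*s - 1.6362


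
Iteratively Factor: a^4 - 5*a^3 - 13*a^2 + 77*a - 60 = (a + 4)*(a^3 - 9*a^2 + 23*a - 15) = (a - 5)*(a + 4)*(a^2 - 4*a + 3) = (a - 5)*(a - 3)*(a + 4)*(a - 1)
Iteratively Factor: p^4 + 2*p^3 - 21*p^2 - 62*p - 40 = (p + 2)*(p^3 - 21*p - 20) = (p + 1)*(p + 2)*(p^2 - p - 20) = (p - 5)*(p + 1)*(p + 2)*(p + 4)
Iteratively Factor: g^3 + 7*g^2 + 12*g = (g)*(g^2 + 7*g + 12) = g*(g + 3)*(g + 4)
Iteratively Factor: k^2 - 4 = (k + 2)*(k - 2)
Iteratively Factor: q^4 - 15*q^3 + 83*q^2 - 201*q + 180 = (q - 4)*(q^3 - 11*q^2 + 39*q - 45) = (q - 5)*(q - 4)*(q^2 - 6*q + 9) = (q - 5)*(q - 4)*(q - 3)*(q - 3)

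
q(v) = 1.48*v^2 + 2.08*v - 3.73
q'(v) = 2.96*v + 2.08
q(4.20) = 31.11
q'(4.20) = 14.51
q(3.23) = 18.43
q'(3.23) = 11.64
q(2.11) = 7.25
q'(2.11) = 8.33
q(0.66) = -1.71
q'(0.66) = 4.03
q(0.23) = -3.17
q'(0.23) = 2.76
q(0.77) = -1.25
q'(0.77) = 4.36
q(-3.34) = 5.83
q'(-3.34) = -7.81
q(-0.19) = -4.07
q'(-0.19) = 1.52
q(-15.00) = 298.07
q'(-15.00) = -42.32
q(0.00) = -3.73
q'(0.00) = 2.08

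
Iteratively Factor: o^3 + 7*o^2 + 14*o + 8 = (o + 2)*(o^2 + 5*o + 4) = (o + 2)*(o + 4)*(o + 1)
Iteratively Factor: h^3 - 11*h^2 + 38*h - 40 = (h - 2)*(h^2 - 9*h + 20) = (h - 5)*(h - 2)*(h - 4)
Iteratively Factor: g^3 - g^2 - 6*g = (g - 3)*(g^2 + 2*g) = (g - 3)*(g + 2)*(g)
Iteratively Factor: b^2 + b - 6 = (b + 3)*(b - 2)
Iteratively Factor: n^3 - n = (n)*(n^2 - 1) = n*(n + 1)*(n - 1)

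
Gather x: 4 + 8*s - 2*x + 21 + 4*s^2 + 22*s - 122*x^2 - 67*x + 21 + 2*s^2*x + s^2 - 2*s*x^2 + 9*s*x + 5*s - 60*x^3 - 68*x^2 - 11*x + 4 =5*s^2 + 35*s - 60*x^3 + x^2*(-2*s - 190) + x*(2*s^2 + 9*s - 80) + 50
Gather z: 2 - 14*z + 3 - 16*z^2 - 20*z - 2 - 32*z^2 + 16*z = -48*z^2 - 18*z + 3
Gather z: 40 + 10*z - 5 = 10*z + 35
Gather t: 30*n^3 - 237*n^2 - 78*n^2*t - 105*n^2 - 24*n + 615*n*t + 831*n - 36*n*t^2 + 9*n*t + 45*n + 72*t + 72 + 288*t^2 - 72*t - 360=30*n^3 - 342*n^2 + 852*n + t^2*(288 - 36*n) + t*(-78*n^2 + 624*n) - 288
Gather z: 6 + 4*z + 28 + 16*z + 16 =20*z + 50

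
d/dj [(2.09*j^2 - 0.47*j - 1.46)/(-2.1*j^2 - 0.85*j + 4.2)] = (-2.7635*j^2 + 11.424*j - 3.215)/(4.41*j^4 + 3.57*j^3 - 16.9175*j^2 - 7.14*j + 17.64)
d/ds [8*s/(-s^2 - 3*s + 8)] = 8*(s^2 + 8)/(s^4 + 6*s^3 - 7*s^2 - 48*s + 64)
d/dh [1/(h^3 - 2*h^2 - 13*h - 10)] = (-3*h^2 + 4*h + 13)/(-h^3 + 2*h^2 + 13*h + 10)^2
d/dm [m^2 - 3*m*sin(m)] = -3*m*cos(m) + 2*m - 3*sin(m)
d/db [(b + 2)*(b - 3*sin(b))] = b - (b + 2)*(3*cos(b) - 1) - 3*sin(b)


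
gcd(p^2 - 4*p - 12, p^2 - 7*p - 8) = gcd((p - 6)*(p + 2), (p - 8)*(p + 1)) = 1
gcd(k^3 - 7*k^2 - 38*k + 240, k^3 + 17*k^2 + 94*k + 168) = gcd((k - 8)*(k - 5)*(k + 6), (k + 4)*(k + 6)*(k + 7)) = k + 6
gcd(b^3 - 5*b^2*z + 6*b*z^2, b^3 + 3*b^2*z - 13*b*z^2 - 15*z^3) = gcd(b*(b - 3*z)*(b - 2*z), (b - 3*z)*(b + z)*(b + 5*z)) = -b + 3*z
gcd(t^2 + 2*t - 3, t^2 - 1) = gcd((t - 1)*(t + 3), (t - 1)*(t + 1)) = t - 1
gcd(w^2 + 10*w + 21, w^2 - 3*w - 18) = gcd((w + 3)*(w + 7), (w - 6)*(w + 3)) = w + 3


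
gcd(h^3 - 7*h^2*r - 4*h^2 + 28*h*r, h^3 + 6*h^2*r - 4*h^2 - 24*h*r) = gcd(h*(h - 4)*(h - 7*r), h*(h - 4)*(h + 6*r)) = h^2 - 4*h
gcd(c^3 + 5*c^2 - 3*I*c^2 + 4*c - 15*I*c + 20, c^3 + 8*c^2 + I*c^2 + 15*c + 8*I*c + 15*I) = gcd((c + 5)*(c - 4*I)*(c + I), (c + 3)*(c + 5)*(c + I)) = c^2 + c*(5 + I) + 5*I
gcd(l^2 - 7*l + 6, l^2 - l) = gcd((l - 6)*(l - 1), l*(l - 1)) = l - 1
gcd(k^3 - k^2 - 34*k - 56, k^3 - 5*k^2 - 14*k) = k^2 - 5*k - 14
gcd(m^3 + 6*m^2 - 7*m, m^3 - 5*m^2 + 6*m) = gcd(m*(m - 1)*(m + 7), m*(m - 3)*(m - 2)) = m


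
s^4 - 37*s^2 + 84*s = s*(s - 4)*(s - 3)*(s + 7)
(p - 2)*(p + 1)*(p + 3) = p^3 + 2*p^2 - 5*p - 6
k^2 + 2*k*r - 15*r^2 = (k - 3*r)*(k + 5*r)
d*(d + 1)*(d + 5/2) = d^3 + 7*d^2/2 + 5*d/2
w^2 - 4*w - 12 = (w - 6)*(w + 2)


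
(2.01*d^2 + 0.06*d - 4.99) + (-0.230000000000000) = 2.01*d^2 + 0.06*d - 5.22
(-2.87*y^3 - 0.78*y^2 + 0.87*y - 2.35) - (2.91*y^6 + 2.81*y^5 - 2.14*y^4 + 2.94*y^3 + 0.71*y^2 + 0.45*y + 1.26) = -2.91*y^6 - 2.81*y^5 + 2.14*y^4 - 5.81*y^3 - 1.49*y^2 + 0.42*y - 3.61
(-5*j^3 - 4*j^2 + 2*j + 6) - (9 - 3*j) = -5*j^3 - 4*j^2 + 5*j - 3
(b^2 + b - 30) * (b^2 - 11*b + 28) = b^4 - 10*b^3 - 13*b^2 + 358*b - 840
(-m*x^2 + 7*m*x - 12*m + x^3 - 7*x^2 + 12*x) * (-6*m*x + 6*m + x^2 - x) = 6*m^2*x^3 - 48*m^2*x^2 + 114*m^2*x - 72*m^2 - 7*m*x^4 + 56*m*x^3 - 133*m*x^2 + 84*m*x + x^5 - 8*x^4 + 19*x^3 - 12*x^2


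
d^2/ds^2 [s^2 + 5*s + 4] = 2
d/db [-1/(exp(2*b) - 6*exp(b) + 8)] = 2*(exp(b) - 3)*exp(b)/(exp(2*b) - 6*exp(b) + 8)^2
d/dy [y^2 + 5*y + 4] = 2*y + 5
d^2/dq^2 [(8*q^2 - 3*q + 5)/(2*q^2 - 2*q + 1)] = 4*(10*q^3 + 6*q^2 - 21*q + 6)/(8*q^6 - 24*q^5 + 36*q^4 - 32*q^3 + 18*q^2 - 6*q + 1)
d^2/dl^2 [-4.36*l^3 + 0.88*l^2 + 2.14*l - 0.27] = 1.76 - 26.16*l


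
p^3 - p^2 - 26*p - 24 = (p - 6)*(p + 1)*(p + 4)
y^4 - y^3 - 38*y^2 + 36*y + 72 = (y - 6)*(y - 2)*(y + 1)*(y + 6)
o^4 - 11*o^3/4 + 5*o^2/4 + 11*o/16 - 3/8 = (o - 2)*(o - 3/4)*(o - 1/2)*(o + 1/2)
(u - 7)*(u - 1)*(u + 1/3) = u^3 - 23*u^2/3 + 13*u/3 + 7/3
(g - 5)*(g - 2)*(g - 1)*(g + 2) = g^4 - 6*g^3 + g^2 + 24*g - 20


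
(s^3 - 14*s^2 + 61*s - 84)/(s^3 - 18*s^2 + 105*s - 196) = (s - 3)/(s - 7)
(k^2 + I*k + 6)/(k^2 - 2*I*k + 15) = (k - 2*I)/(k - 5*I)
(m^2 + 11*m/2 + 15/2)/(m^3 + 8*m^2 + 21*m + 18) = (m + 5/2)/(m^2 + 5*m + 6)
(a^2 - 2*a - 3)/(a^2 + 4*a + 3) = (a - 3)/(a + 3)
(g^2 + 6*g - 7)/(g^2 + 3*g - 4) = (g + 7)/(g + 4)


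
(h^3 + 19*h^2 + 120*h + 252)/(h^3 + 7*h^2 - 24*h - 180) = (h + 7)/(h - 5)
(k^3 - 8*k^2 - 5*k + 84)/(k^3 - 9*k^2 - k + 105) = (k - 4)/(k - 5)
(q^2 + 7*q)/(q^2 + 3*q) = (q + 7)/(q + 3)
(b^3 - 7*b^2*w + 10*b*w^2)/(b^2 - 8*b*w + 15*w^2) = b*(-b + 2*w)/(-b + 3*w)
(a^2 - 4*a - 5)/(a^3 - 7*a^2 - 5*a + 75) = (a + 1)/(a^2 - 2*a - 15)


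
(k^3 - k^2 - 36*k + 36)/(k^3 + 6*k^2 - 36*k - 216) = (k - 1)/(k + 6)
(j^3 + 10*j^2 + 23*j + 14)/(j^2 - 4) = (j^2 + 8*j + 7)/(j - 2)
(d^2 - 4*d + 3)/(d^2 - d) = (d - 3)/d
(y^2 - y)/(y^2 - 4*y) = (y - 1)/(y - 4)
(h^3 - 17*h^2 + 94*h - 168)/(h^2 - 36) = (h^2 - 11*h + 28)/(h + 6)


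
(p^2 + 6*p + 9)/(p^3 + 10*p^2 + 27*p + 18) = (p + 3)/(p^2 + 7*p + 6)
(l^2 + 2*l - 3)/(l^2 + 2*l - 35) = (l^2 + 2*l - 3)/(l^2 + 2*l - 35)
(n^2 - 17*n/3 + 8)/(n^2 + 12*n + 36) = (n^2 - 17*n/3 + 8)/(n^2 + 12*n + 36)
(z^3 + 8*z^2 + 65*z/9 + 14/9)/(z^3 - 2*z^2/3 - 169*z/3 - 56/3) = (z + 2/3)/(z - 8)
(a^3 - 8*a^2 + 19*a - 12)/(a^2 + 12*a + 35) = (a^3 - 8*a^2 + 19*a - 12)/(a^2 + 12*a + 35)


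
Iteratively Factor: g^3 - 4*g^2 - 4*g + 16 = (g - 2)*(g^2 - 2*g - 8) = (g - 4)*(g - 2)*(g + 2)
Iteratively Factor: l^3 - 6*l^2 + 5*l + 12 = (l - 4)*(l^2 - 2*l - 3) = (l - 4)*(l + 1)*(l - 3)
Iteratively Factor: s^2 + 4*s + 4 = (s + 2)*(s + 2)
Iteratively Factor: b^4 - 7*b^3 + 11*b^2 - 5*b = (b - 5)*(b^3 - 2*b^2 + b) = b*(b - 5)*(b^2 - 2*b + 1) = b*(b - 5)*(b - 1)*(b - 1)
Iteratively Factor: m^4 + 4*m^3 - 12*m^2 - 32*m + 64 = (m + 4)*(m^3 - 12*m + 16) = (m + 4)^2*(m^2 - 4*m + 4) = (m - 2)*(m + 4)^2*(m - 2)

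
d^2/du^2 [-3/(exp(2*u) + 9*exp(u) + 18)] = 3*(-2*(2*exp(u) + 9)^2*exp(u) + (4*exp(u) + 9)*(exp(2*u) + 9*exp(u) + 18))*exp(u)/(exp(2*u) + 9*exp(u) + 18)^3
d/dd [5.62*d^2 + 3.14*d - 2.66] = 11.24*d + 3.14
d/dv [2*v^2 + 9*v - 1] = 4*v + 9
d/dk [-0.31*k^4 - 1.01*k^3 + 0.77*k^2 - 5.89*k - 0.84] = -1.24*k^3 - 3.03*k^2 + 1.54*k - 5.89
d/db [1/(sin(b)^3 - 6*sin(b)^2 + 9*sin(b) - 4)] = 3*(3 - sin(b))*cos(b)/((sin(b) - 4)^2*(sin(b) - 1)^3)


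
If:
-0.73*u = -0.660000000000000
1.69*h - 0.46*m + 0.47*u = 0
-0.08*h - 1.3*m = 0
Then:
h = -0.25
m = 0.02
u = 0.90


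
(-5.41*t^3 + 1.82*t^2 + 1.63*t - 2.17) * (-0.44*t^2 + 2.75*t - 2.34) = 2.3804*t^5 - 15.6783*t^4 + 16.9472*t^3 + 1.1785*t^2 - 9.7817*t + 5.0778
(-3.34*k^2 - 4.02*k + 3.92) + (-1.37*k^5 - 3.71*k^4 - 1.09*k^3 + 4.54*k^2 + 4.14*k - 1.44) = -1.37*k^5 - 3.71*k^4 - 1.09*k^3 + 1.2*k^2 + 0.12*k + 2.48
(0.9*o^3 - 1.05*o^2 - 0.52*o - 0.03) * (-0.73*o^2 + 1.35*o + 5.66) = -0.657*o^5 + 1.9815*o^4 + 4.0561*o^3 - 6.6231*o^2 - 2.9837*o - 0.1698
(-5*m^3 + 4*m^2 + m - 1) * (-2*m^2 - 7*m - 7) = 10*m^5 + 27*m^4 + 5*m^3 - 33*m^2 + 7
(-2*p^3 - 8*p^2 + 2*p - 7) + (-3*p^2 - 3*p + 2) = -2*p^3 - 11*p^2 - p - 5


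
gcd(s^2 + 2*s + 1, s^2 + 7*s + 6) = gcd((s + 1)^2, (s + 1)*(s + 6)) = s + 1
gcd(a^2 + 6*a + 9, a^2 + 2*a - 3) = a + 3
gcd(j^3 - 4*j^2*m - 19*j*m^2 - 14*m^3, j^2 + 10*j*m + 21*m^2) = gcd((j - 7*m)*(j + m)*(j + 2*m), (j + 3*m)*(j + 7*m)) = 1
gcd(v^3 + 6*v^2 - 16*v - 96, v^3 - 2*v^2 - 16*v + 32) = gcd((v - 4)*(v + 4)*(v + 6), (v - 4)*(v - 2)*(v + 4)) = v^2 - 16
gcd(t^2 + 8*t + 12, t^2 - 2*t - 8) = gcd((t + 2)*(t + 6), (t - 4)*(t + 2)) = t + 2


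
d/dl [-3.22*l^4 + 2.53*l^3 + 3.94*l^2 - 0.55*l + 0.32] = -12.88*l^3 + 7.59*l^2 + 7.88*l - 0.55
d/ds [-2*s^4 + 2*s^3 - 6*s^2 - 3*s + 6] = -8*s^3 + 6*s^2 - 12*s - 3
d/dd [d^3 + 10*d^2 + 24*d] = 3*d^2 + 20*d + 24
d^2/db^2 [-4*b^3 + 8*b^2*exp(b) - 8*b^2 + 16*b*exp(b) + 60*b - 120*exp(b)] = 8*b^2*exp(b) + 48*b*exp(b) - 24*b - 72*exp(b) - 16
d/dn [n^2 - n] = 2*n - 1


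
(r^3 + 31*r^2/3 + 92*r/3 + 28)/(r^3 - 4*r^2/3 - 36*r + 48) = (3*r^2 + 13*r + 14)/(3*r^2 - 22*r + 24)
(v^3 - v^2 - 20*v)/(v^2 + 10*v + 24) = v*(v - 5)/(v + 6)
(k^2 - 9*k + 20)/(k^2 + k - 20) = (k - 5)/(k + 5)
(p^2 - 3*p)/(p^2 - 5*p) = (p - 3)/(p - 5)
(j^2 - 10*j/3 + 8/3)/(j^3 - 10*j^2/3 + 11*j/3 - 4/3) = (j - 2)/(j^2 - 2*j + 1)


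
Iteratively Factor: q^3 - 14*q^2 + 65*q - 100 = (q - 5)*(q^2 - 9*q + 20) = (q - 5)^2*(q - 4)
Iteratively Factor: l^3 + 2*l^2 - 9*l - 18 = (l - 3)*(l^2 + 5*l + 6) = (l - 3)*(l + 3)*(l + 2)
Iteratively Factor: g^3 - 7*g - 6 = (g + 1)*(g^2 - g - 6) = (g + 1)*(g + 2)*(g - 3)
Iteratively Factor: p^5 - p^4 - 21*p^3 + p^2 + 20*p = (p - 1)*(p^4 - 21*p^2 - 20*p) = (p - 5)*(p - 1)*(p^3 + 5*p^2 + 4*p) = (p - 5)*(p - 1)*(p + 4)*(p^2 + p) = (p - 5)*(p - 1)*(p + 1)*(p + 4)*(p)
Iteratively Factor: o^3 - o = (o)*(o^2 - 1) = o*(o - 1)*(o + 1)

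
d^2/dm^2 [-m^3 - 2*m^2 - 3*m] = -6*m - 4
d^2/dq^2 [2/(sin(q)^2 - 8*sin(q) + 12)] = 4*(-2*sin(q)^4 + 12*sin(q)^3 - 5*sin(q)^2 - 72*sin(q) + 52)/(sin(q)^2 - 8*sin(q) + 12)^3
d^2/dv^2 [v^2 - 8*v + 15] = 2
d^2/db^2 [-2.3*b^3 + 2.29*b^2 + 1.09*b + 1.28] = 4.58 - 13.8*b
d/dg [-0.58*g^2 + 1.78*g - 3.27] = 1.78 - 1.16*g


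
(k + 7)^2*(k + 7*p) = k^3 + 7*k^2*p + 14*k^2 + 98*k*p + 49*k + 343*p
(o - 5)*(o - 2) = o^2 - 7*o + 10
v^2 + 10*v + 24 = (v + 4)*(v + 6)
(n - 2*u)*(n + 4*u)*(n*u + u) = n^3*u + 2*n^2*u^2 + n^2*u - 8*n*u^3 + 2*n*u^2 - 8*u^3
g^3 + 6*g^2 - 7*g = g*(g - 1)*(g + 7)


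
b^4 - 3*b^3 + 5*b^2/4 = b^2*(b - 5/2)*(b - 1/2)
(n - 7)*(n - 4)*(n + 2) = n^3 - 9*n^2 + 6*n + 56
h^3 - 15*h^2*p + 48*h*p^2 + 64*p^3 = (h - 8*p)^2*(h + p)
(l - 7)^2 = l^2 - 14*l + 49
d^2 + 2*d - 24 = (d - 4)*(d + 6)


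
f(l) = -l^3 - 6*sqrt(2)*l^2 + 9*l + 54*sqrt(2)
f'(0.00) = 9.00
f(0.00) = 76.37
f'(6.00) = -200.82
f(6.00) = -391.10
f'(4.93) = -147.58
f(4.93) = -205.32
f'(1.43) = -21.40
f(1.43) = 68.96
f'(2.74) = -60.02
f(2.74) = 16.75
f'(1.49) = -22.95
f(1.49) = 67.63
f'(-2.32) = 32.22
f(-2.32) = 22.30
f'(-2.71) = 32.96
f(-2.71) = 9.56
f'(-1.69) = 29.11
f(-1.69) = 41.75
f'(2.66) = -57.37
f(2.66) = 21.45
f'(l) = -3*l^2 - 12*sqrt(2)*l + 9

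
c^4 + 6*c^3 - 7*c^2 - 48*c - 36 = (c - 3)*(c + 1)*(c + 2)*(c + 6)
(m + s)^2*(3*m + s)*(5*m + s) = 15*m^4 + 38*m^3*s + 32*m^2*s^2 + 10*m*s^3 + s^4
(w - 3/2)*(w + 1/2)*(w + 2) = w^3 + w^2 - 11*w/4 - 3/2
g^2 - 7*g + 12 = (g - 4)*(g - 3)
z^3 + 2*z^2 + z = z*(z + 1)^2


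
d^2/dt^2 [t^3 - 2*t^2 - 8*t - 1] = 6*t - 4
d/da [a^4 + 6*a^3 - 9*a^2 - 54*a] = 4*a^3 + 18*a^2 - 18*a - 54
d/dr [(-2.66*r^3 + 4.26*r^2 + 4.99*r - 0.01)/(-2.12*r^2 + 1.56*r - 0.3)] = (5.6392*r^4 - 8.2992*r^3 + 19.6184*r^2 - 2.5984*r - 1.4814)/(4.4944*r^4 - 6.6144*r^3 + 3.7056*r^2 - 0.936*r + 0.09)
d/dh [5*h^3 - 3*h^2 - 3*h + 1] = 15*h^2 - 6*h - 3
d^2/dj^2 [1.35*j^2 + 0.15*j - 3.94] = 2.70000000000000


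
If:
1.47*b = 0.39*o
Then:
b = 0.26530612244898*o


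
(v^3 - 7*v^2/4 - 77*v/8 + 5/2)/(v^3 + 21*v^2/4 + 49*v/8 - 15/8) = (v - 4)/(v + 3)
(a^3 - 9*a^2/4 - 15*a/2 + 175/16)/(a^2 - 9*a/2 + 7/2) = (8*a^2 + 10*a - 25)/(8*(a - 1))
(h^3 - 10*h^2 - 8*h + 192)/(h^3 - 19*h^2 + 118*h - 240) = (h + 4)/(h - 5)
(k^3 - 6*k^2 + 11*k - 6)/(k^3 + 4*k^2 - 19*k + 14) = (k - 3)/(k + 7)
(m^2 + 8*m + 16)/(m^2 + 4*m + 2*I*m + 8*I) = (m + 4)/(m + 2*I)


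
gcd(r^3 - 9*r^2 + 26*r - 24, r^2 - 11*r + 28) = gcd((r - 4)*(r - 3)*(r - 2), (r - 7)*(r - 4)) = r - 4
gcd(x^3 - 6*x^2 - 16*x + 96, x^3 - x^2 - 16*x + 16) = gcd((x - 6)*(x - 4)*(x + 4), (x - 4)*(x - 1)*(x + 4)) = x^2 - 16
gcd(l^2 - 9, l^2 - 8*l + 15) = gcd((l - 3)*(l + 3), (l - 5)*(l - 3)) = l - 3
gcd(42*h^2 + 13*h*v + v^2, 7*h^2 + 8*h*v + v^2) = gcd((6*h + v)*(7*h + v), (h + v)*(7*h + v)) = 7*h + v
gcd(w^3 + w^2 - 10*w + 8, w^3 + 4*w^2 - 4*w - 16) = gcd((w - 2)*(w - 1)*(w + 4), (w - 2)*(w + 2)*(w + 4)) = w^2 + 2*w - 8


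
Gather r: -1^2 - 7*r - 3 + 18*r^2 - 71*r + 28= 18*r^2 - 78*r + 24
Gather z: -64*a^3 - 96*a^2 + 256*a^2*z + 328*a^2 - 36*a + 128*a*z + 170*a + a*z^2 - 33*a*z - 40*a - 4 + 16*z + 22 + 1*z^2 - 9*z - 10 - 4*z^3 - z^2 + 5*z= -64*a^3 + 232*a^2 + a*z^2 + 94*a - 4*z^3 + z*(256*a^2 + 95*a + 12) + 8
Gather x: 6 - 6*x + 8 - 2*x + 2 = 16 - 8*x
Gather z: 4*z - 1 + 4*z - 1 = 8*z - 2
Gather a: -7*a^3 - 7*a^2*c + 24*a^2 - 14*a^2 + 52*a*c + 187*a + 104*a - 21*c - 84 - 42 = -7*a^3 + a^2*(10 - 7*c) + a*(52*c + 291) - 21*c - 126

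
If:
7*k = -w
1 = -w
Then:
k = 1/7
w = -1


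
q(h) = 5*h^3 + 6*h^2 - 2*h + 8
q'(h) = 15*h^2 + 12*h - 2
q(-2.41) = -22.32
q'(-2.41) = 56.20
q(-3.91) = -191.33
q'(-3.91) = 180.40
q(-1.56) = 6.74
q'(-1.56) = 15.78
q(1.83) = 55.08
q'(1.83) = 70.19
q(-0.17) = 8.49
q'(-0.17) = -3.61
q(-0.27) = 8.88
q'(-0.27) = -4.15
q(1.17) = 21.88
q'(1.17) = 32.57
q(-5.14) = -502.19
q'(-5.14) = 332.61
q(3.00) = 191.00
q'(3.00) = 169.00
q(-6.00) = -844.00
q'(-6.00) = 466.00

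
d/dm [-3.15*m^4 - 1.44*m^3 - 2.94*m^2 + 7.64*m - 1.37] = -12.6*m^3 - 4.32*m^2 - 5.88*m + 7.64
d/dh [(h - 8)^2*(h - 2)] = 3*(h - 8)*(h - 4)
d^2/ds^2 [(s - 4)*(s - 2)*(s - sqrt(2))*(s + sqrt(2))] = 12*s^2 - 36*s + 12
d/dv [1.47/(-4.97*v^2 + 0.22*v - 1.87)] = (14.6118*v - 0.3234)/(4.97*v^2 - 0.22*v + 1.87)^2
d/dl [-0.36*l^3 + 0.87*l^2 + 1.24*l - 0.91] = -1.08*l^2 + 1.74*l + 1.24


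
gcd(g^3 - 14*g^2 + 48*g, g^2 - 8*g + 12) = g - 6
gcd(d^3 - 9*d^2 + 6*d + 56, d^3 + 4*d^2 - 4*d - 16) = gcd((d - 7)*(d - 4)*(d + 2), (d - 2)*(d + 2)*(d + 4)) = d + 2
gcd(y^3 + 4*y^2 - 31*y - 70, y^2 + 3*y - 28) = y + 7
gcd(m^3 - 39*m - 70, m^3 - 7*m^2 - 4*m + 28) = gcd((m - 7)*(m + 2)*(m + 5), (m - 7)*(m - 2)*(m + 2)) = m^2 - 5*m - 14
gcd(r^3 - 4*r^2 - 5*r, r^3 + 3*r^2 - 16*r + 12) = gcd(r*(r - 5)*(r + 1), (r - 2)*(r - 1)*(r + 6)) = 1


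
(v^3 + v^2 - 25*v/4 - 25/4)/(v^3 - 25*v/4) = (v + 1)/v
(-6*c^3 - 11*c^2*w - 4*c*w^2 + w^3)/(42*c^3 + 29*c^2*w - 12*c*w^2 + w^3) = (c + w)/(-7*c + w)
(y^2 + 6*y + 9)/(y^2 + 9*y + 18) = (y + 3)/(y + 6)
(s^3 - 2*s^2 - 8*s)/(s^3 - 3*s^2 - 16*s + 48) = s*(s + 2)/(s^2 + s - 12)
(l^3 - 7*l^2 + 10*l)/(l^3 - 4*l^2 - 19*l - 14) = l*(-l^2 + 7*l - 10)/(-l^3 + 4*l^2 + 19*l + 14)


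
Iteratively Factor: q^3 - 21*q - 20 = (q + 4)*(q^2 - 4*q - 5) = (q - 5)*(q + 4)*(q + 1)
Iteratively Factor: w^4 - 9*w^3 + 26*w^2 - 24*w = (w - 4)*(w^3 - 5*w^2 + 6*w) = w*(w - 4)*(w^2 - 5*w + 6) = w*(w - 4)*(w - 3)*(w - 2)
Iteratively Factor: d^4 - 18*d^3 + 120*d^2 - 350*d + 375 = (d - 5)*(d^3 - 13*d^2 + 55*d - 75) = (d - 5)^2*(d^2 - 8*d + 15) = (d - 5)^3*(d - 3)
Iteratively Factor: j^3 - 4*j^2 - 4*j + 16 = (j + 2)*(j^2 - 6*j + 8) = (j - 4)*(j + 2)*(j - 2)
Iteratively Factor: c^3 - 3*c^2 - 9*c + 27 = (c + 3)*(c^2 - 6*c + 9) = (c - 3)*(c + 3)*(c - 3)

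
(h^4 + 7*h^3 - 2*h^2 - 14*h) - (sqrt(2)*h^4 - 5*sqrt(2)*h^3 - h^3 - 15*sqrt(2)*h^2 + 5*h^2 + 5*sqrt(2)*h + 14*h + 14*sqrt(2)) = -sqrt(2)*h^4 + h^4 + 5*sqrt(2)*h^3 + 8*h^3 - 7*h^2 + 15*sqrt(2)*h^2 - 28*h - 5*sqrt(2)*h - 14*sqrt(2)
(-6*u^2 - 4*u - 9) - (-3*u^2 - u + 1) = -3*u^2 - 3*u - 10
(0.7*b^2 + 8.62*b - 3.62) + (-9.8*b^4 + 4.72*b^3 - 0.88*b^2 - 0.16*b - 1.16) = -9.8*b^4 + 4.72*b^3 - 0.18*b^2 + 8.46*b - 4.78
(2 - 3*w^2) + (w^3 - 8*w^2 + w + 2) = w^3 - 11*w^2 + w + 4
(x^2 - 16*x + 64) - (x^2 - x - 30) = 94 - 15*x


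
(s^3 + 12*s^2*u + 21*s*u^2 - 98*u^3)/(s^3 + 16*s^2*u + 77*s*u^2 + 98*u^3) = (s - 2*u)/(s + 2*u)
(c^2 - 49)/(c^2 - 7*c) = (c + 7)/c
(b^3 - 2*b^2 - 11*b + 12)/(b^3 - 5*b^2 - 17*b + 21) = (b - 4)/(b - 7)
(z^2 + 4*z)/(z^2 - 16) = z/(z - 4)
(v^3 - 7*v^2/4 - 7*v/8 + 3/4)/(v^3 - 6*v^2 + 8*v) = (v^2 + v/4 - 3/8)/(v*(v - 4))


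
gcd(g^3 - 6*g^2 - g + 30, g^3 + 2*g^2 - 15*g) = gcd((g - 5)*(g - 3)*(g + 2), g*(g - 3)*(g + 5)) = g - 3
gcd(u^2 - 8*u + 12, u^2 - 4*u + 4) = u - 2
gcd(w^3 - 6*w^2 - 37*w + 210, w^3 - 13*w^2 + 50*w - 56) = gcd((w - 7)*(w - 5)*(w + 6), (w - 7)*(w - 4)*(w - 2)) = w - 7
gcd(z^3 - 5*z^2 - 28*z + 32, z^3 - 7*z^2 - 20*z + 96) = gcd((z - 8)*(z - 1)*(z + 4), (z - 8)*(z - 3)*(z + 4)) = z^2 - 4*z - 32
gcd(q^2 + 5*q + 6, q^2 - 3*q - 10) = q + 2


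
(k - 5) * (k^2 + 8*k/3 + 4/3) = k^3 - 7*k^2/3 - 12*k - 20/3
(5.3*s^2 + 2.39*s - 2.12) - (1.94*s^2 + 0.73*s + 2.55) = 3.36*s^2 + 1.66*s - 4.67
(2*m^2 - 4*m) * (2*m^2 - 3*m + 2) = 4*m^4 - 14*m^3 + 16*m^2 - 8*m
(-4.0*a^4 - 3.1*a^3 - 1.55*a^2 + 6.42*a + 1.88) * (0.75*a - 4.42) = -3.0*a^5 + 15.355*a^4 + 12.5395*a^3 + 11.666*a^2 - 26.9664*a - 8.3096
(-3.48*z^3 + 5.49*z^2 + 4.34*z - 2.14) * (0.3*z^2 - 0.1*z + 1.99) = -1.044*z^5 + 1.995*z^4 - 6.1722*z^3 + 9.8491*z^2 + 8.8506*z - 4.2586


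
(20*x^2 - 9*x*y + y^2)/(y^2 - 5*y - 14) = (-20*x^2 + 9*x*y - y^2)/(-y^2 + 5*y + 14)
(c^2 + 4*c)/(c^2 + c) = (c + 4)/(c + 1)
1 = 1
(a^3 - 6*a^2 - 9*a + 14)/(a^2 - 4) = (a^2 - 8*a + 7)/(a - 2)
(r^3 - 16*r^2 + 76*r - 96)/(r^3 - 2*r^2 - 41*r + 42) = (r^3 - 16*r^2 + 76*r - 96)/(r^3 - 2*r^2 - 41*r + 42)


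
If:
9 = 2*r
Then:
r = 9/2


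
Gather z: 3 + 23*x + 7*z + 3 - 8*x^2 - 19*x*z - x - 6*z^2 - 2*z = -8*x^2 + 22*x - 6*z^2 + z*(5 - 19*x) + 6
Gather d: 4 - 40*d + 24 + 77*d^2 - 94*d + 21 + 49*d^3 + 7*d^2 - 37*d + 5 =49*d^3 + 84*d^2 - 171*d + 54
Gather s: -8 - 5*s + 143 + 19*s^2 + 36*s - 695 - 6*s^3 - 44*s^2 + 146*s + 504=-6*s^3 - 25*s^2 + 177*s - 56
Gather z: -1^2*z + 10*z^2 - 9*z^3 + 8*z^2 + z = -9*z^3 + 18*z^2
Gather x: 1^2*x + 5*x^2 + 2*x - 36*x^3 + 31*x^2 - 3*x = -36*x^3 + 36*x^2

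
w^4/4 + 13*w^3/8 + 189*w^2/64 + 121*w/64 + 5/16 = (w/4 + 1)*(w + 1/4)*(w + 1)*(w + 5/4)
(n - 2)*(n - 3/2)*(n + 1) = n^3 - 5*n^2/2 - n/2 + 3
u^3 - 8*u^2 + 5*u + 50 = (u - 5)^2*(u + 2)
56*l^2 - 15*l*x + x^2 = (-8*l + x)*(-7*l + x)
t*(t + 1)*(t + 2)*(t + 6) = t^4 + 9*t^3 + 20*t^2 + 12*t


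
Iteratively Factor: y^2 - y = (y - 1)*(y)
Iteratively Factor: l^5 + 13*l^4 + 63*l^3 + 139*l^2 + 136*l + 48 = (l + 4)*(l^4 + 9*l^3 + 27*l^2 + 31*l + 12) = (l + 1)*(l + 4)*(l^3 + 8*l^2 + 19*l + 12) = (l + 1)*(l + 3)*(l + 4)*(l^2 + 5*l + 4) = (l + 1)*(l + 3)*(l + 4)^2*(l + 1)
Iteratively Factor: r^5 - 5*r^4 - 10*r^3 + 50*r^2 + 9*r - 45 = (r + 1)*(r^4 - 6*r^3 - 4*r^2 + 54*r - 45) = (r + 1)*(r + 3)*(r^3 - 9*r^2 + 23*r - 15) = (r - 5)*(r + 1)*(r + 3)*(r^2 - 4*r + 3) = (r - 5)*(r - 1)*(r + 1)*(r + 3)*(r - 3)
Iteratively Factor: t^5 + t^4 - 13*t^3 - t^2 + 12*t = (t - 1)*(t^4 + 2*t^3 - 11*t^2 - 12*t) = (t - 3)*(t - 1)*(t^3 + 5*t^2 + 4*t) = (t - 3)*(t - 1)*(t + 1)*(t^2 + 4*t) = t*(t - 3)*(t - 1)*(t + 1)*(t + 4)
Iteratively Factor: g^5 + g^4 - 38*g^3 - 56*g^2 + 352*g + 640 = (g - 4)*(g^4 + 5*g^3 - 18*g^2 - 128*g - 160) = (g - 4)*(g + 4)*(g^3 + g^2 - 22*g - 40) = (g - 4)*(g + 4)^2*(g^2 - 3*g - 10) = (g - 5)*(g - 4)*(g + 4)^2*(g + 2)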